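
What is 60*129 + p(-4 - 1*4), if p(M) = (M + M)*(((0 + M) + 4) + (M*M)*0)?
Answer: 7804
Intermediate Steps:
p(M) = 2*M*(4 + M) (p(M) = (2*M)*((M + 4) + M²*0) = (2*M)*((4 + M) + 0) = (2*M)*(4 + M) = 2*M*(4 + M))
60*129 + p(-4 - 1*4) = 60*129 + 2*(-4 - 1*4)*(4 + (-4 - 1*4)) = 7740 + 2*(-4 - 4)*(4 + (-4 - 4)) = 7740 + 2*(-8)*(4 - 8) = 7740 + 2*(-8)*(-4) = 7740 + 64 = 7804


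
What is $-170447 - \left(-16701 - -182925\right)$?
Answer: $-336671$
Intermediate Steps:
$-170447 - \left(-16701 - -182925\right) = -170447 - \left(-16701 + 182925\right) = -170447 - 166224 = -336671$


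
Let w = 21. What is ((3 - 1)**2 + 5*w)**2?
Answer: 11881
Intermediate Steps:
((3 - 1)**2 + 5*w)**2 = ((3 - 1)**2 + 5*21)**2 = (2**2 + 105)**2 = (4 + 105)**2 = 109**2 = 11881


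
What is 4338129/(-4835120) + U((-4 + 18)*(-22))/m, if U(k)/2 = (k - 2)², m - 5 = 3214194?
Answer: -13014299829671/15541037868880 ≈ -0.83741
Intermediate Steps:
m = 3214199 (m = 5 + 3214194 = 3214199)
U(k) = 2*(-2 + k)² (U(k) = 2*(k - 2)² = 2*(-2 + k)²)
4338129/(-4835120) + U((-4 + 18)*(-22))/m = 4338129/(-4835120) + (2*(-2 + (-4 + 18)*(-22))²)/3214199 = 4338129*(-1/4835120) + (2*(-2 + 14*(-22))²)*(1/3214199) = -4338129/4835120 + (2*(-2 - 308)²)*(1/3214199) = -4338129/4835120 + (2*(-310)²)*(1/3214199) = -4338129/4835120 + (2*96100)*(1/3214199) = -4338129/4835120 + 192200*(1/3214199) = -4338129/4835120 + 192200/3214199 = -13014299829671/15541037868880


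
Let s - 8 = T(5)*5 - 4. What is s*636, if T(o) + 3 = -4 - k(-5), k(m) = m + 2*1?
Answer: -10176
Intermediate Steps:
k(m) = 2 + m (k(m) = m + 2 = 2 + m)
T(o) = -4 (T(o) = -3 + (-4 - (2 - 5)) = -3 + (-4 - 1*(-3)) = -3 + (-4 + 3) = -3 - 1 = -4)
s = -16 (s = 8 + (-4*5 - 4) = 8 + (-20 - 4) = 8 - 24 = -16)
s*636 = -16*636 = -10176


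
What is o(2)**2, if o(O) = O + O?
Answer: 16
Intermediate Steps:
o(O) = 2*O
o(2)**2 = (2*2)**2 = 4**2 = 16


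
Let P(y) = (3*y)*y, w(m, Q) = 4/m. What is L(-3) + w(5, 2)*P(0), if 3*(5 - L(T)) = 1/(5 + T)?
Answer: 29/6 ≈ 4.8333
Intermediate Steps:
P(y) = 3*y²
L(T) = 5 - 1/(3*(5 + T))
L(-3) + w(5, 2)*P(0) = (74 + 15*(-3))/(3*(5 - 3)) + (4/5)*(3*0²) = (⅓)*(74 - 45)/2 + (4*(⅕))*(3*0) = (⅓)*(½)*29 + (⅘)*0 = 29/6 + 0 = 29/6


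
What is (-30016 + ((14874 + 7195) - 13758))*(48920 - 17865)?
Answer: -674048775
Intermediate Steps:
(-30016 + ((14874 + 7195) - 13758))*(48920 - 17865) = (-30016 + (22069 - 13758))*31055 = (-30016 + 8311)*31055 = -21705*31055 = -674048775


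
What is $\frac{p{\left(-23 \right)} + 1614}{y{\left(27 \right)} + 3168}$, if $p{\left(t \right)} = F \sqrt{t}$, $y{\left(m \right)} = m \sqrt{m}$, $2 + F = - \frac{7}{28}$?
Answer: $\frac{1614 - \frac{9 i \sqrt{23}}{4}}{3168 + 81 \sqrt{3}} \approx 0.48786 - 0.0032617 i$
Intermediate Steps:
$F = - \frac{9}{4}$ ($F = -2 - \frac{7}{28} = -2 - \frac{1}{4} = - \frac{9}{4} \approx -2.25$)
$y{\left(m \right)} = m^{\frac{3}{2}}$
$p{\left(t \right)} = - \frac{9 \sqrt{t}}{4}$
$\frac{p{\left(-23 \right)} + 1614}{y{\left(27 \right)} + 3168} = \frac{- \frac{9 \sqrt{-23}}{4} + 1614}{27^{\frac{3}{2}} + 3168} = \frac{- \frac{9 i \sqrt{23}}{4} + 1614}{81 \sqrt{3} + 3168} = \frac{- \frac{9 i \sqrt{23}}{4} + 1614}{3168 + 81 \sqrt{3}} = \frac{1614 - \frac{9 i \sqrt{23}}{4}}{3168 + 81 \sqrt{3}}$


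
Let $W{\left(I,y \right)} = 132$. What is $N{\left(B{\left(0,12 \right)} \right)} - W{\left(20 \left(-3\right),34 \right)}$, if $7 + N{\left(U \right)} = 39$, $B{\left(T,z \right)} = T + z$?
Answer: $-100$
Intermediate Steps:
$N{\left(U \right)} = 32$ ($N{\left(U \right)} = -7 + 39 = 32$)
$N{\left(B{\left(0,12 \right)} \right)} - W{\left(20 \left(-3\right),34 \right)} = 32 - 132 = -100$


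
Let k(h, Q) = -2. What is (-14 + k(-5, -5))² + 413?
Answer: 669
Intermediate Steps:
(-14 + k(-5, -5))² + 413 = (-14 - 2)² + 413 = (-16)² + 413 = 256 + 413 = 669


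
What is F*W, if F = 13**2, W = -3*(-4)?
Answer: 2028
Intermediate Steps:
W = 12
F = 169
F*W = 169*12 = 2028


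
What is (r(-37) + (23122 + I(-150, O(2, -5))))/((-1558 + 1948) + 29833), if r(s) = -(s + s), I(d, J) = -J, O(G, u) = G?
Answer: 23194/30223 ≈ 0.76743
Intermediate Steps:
r(s) = -2*s
(r(-37) + (23122 + I(-150, O(2, -5))))/((-1558 + 1948) + 29833) = (-2*(-37) + (23122 - 1*2))/((-1558 + 1948) + 29833) = (74 + (23122 - 2))/(390 + 29833) = (74 + 23120)/30223 = 23194*(1/30223) = 23194/30223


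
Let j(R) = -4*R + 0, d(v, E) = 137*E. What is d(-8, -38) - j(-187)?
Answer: -5954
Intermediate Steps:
j(R) = -4*R
d(-8, -38) - j(-187) = 137*(-38) - (-4)*(-187) = -5206 - 1*748 = -5206 - 748 = -5954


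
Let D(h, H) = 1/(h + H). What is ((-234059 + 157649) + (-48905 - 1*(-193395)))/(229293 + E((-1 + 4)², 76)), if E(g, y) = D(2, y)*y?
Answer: 531024/1788493 ≈ 0.29691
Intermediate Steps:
D(h, H) = 1/(H + h)
E(g, y) = y/(2 + y) (E(g, y) = y/(y + 2) = y/(2 + y))
((-234059 + 157649) + (-48905 - 1*(-193395)))/(229293 + E((-1 + 4)², 76)) = ((-234059 + 157649) + (-48905 - 1*(-193395)))/(229293 + 76/(2 + 76)) = (-76410 + (-48905 + 193395))/(229293 + 76/78) = (-76410 + 144490)/(229293 + 76*(1/78)) = 68080/(229293 + 38/39) = 68080/(8942465/39) = 68080*(39/8942465) = 531024/1788493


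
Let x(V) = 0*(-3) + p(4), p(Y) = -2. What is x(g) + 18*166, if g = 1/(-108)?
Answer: 2986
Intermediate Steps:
g = -1/108 ≈ -0.0092593
x(V) = -2 (x(V) = 0*(-3) - 2 = 0 - 2 = -2)
x(g) + 18*166 = -2 + 18*166 = -2 + 2988 = 2986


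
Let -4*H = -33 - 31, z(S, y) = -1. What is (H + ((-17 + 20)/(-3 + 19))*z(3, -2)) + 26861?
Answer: 430029/16 ≈ 26877.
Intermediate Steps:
H = 16 (H = -(-33 - 31)/4 = -1/4*(-64) = 16)
(H + ((-17 + 20)/(-3 + 19))*z(3, -2)) + 26861 = (16 + ((-17 + 20)/(-3 + 19))*(-1)) + 26861 = (16 + (3/16)*(-1)) + 26861 = (16 - 3/16) + 26861 = 253/16 + 26861 = 430029/16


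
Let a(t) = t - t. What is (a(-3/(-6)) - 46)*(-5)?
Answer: 230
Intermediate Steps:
a(t) = 0
(a(-3/(-6)) - 46)*(-5) = (0 - 46)*(-5) = -46*(-5) = 230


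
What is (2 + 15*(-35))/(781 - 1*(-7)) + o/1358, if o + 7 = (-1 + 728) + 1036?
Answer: 336747/535052 ≈ 0.62937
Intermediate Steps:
o = 1756 (o = -7 + ((-1 + 728) + 1036) = -7 + (727 + 1036) = -7 + 1763 = 1756)
(2 + 15*(-35))/(781 - 1*(-7)) + o/1358 = (2 + 15*(-35))/(781 - 1*(-7)) + 1756/1358 = (2 - 525)/(781 + 7) + 1756*(1/1358) = -523/788 + 878/679 = 336747/535052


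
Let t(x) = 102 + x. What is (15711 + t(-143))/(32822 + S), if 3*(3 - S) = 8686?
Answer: 47010/89789 ≈ 0.52356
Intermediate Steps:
S = -8677/3 (S = 3 - ⅓*8686 = 3 - 8686/3 = -8677/3 ≈ -2892.3)
(15711 + t(-143))/(32822 + S) = (15711 + (102 - 143))/(32822 - 8677/3) = (15711 - 41)/(89789/3) = 15670*(3/89789) = 47010/89789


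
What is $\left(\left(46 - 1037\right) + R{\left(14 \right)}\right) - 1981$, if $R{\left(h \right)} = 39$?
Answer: $-2933$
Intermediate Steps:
$\left(\left(46 - 1037\right) + R{\left(14 \right)}\right) - 1981 = \left(\left(46 - 1037\right) + 39\right) - 1981 = \left(-991 + 39\right) - 1981 = -952 - 1981 = -2933$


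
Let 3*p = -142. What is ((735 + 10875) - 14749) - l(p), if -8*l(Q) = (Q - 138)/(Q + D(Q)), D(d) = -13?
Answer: -1136179/362 ≈ -3138.6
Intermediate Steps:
p = -142/3 (p = (⅓)*(-142) = -142/3 ≈ -47.333)
l(Q) = -(-138 + Q)/(8*(-13 + Q)) (l(Q) = -(Q - 138)/(8*(Q - 13)) = -(-138 + Q)/(8*(-13 + Q)))
((735 + 10875) - 14749) - l(p) = ((735 + 10875) - 14749) - (138 - 1*(-142/3))/(8*(-13 - 142/3)) = (11610 - 14749) - (138 + 142/3)/(8*(-181/3)) = -3139 - (-3)*556/(8*181*3) = -3139 - 1*(-139/362) = -3139 + 139/362 = -1136179/362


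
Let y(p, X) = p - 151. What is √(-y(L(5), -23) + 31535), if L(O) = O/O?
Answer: √31685 ≈ 178.00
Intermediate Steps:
L(O) = 1
y(p, X) = -151 + p
√(-y(L(5), -23) + 31535) = √(-(-151 + 1) + 31535) = √(-1*(-150) + 31535) = √(150 + 31535) = √31685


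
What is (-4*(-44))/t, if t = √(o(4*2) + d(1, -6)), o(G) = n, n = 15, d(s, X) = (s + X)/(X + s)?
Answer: 44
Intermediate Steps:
d(s, X) = 1 (d(s, X) = (X + s)/(X + s) = 1)
o(G) = 15
t = 4 (t = √(15 + 1) = √16 = 4)
(-4*(-44))/t = -4*(-44)/4 = 176*(¼) = 44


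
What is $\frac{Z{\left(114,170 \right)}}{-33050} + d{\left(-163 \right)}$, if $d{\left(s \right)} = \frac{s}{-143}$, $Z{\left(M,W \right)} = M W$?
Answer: $\frac{261581}{472615} \approx 0.55348$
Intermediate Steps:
$d{\left(s \right)} = - \frac{s}{143}$ ($d{\left(s \right)} = s \left(- \frac{1}{143}\right) = - \frac{s}{143}$)
$\frac{Z{\left(114,170 \right)}}{-33050} + d{\left(-163 \right)} = \frac{114 \cdot 170}{-33050} - - \frac{163}{143} = 19380 \left(- \frac{1}{33050}\right) + \frac{163}{143} = - \frac{1938}{3305} + \frac{163}{143} = \frac{261581}{472615}$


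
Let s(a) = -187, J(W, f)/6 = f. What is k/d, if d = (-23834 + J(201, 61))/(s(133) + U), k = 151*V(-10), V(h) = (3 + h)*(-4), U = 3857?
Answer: -3879190/5867 ≈ -661.19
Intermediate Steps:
J(W, f) = 6*f
V(h) = -12 - 4*h
k = 4228 (k = 151*(-12 - 4*(-10)) = 151*(-12 + 40) = 151*28 = 4228)
d = -11734/1835 (d = (-23834 + 6*61)/(-187 + 3857) = (-23834 + 366)/3670 = -23468*1/3670 = -11734/1835 ≈ -6.3945)
k/d = 4228/(-11734/1835) = 4228*(-1835/11734) = -3879190/5867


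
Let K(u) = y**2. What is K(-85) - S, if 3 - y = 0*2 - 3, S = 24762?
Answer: -24726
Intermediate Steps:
y = 6 (y = 3 - (0*2 - 3) = 3 - (0 - 3) = 3 - 1*(-3) = 3 + 3 = 6)
K(u) = 36 (K(u) = 6**2 = 36)
K(-85) - S = 36 - 1*24762 = 36 - 24762 = -24726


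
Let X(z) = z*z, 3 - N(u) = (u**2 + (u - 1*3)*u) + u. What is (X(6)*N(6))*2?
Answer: -4104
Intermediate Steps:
N(u) = 3 - u - u**2 - u*(-3 + u) (N(u) = 3 - ((u**2 + (u - 1*3)*u) + u) = 3 - ((u**2 + (u - 3)*u) + u) = 3 - ((u**2 + (-3 + u)*u) + u) = 3 - ((u**2 + u*(-3 + u)) + u) = 3 - (u + u**2 + u*(-3 + u)) = 3 + (-u - u**2 - u*(-3 + u)) = 3 - u - u**2 - u*(-3 + u))
X(z) = z**2
(X(6)*N(6))*2 = (6**2*(3 - 2*6**2 + 2*6))*2 = (36*(3 - 2*36 + 12))*2 = (36*(3 - 72 + 12))*2 = (36*(-57))*2 = -2052*2 = -4104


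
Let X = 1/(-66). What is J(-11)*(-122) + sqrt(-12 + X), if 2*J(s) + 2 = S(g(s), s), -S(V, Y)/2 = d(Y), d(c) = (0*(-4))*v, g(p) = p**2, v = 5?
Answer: 122 + I*sqrt(52338)/66 ≈ 122.0 + 3.4663*I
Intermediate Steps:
X = -1/66 ≈ -0.015152
d(c) = 0 (d(c) = (0*(-4))*5 = 0*5 = 0)
S(V, Y) = 0 (S(V, Y) = -2*0 = 0)
J(s) = -1 (J(s) = -1 + (1/2)*0 = -1 + 0 = -1)
J(-11)*(-122) + sqrt(-12 + X) = -1*(-122) + sqrt(-12 - 1/66) = 122 + sqrt(-793/66) = 122 + I*sqrt(52338)/66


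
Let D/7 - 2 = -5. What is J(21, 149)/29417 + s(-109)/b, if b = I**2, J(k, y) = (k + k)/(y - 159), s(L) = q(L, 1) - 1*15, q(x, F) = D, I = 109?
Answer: -5544561/1747516885 ≈ -0.0031728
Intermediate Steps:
D = -21 (D = 14 + 7*(-5) = 14 - 35 = -21)
q(x, F) = -21
s(L) = -36 (s(L) = -21 - 1*15 = -21 - 15 = -36)
J(k, y) = 2*k/(-159 + y) (J(k, y) = (2*k)/(-159 + y) = 2*k/(-159 + y))
b = 11881 (b = 109**2 = 11881)
J(21, 149)/29417 + s(-109)/b = (2*21/(-159 + 149))/29417 - 36/11881 = (2*21/(-10))*(1/29417) - 36*1/11881 = (2*21*(-1/10))*(1/29417) - 36/11881 = -21/5*1/29417 - 36/11881 = -21/147085 - 36/11881 = -5544561/1747516885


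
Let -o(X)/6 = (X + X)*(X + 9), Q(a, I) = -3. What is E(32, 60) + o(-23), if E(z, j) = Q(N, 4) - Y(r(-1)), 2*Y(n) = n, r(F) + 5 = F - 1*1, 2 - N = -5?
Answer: -7727/2 ≈ -3863.5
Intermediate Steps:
N = 7 (N = 2 - 1*(-5) = 2 + 5 = 7)
r(F) = -6 + F (r(F) = -5 + (F - 1*1) = -5 + (F - 1) = -5 + (-1 + F) = -6 + F)
Y(n) = n/2
o(X) = -12*X*(9 + X) (o(X) = -6*(X + X)*(X + 9) = -6*2*X*(9 + X) = -12*X*(9 + X))
E(z, j) = ½ (E(z, j) = -3 - (-6 - 1)/2 = -3 - (-7)/2 = -3 - 1*(-7/2) = -3 + 7/2 = ½)
E(32, 60) + o(-23) = ½ - 12*(-23)*(9 - 23) = ½ - 12*(-23)*(-14) = ½ - 3864 = -7727/2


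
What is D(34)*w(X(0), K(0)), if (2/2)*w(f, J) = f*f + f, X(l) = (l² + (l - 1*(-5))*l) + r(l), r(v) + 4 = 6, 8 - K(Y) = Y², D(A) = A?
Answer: 204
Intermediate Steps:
K(Y) = 8 - Y²
r(v) = 2 (r(v) = -4 + 6 = 2)
X(l) = 2 + l² + l*(5 + l) (X(l) = (l² + (l - 1*(-5))*l) + 2 = (l² + (l + 5)*l) + 2 = (l² + (5 + l)*l) + 2 = (l² + l*(5 + l)) + 2 = 2 + l² + l*(5 + l))
w(f, J) = f + f² (w(f, J) = f*f + f = f² + f = f + f²)
D(34)*w(X(0), K(0)) = 34*((2 + 2*0² + 5*0)*(1 + (2 + 2*0² + 5*0))) = 34*((2 + 2*0 + 0)*(1 + (2 + 2*0 + 0))) = 34*((2 + 0 + 0)*(1 + (2 + 0 + 0))) = 34*(2*(1 + 2)) = 34*(2*3) = 34*6 = 204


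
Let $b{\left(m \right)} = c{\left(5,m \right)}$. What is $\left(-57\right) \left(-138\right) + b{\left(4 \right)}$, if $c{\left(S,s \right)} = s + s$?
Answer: $7874$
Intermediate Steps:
$c{\left(S,s \right)} = 2 s$
$b{\left(m \right)} = 2 m$
$\left(-57\right) \left(-138\right) + b{\left(4 \right)} = \left(-57\right) \left(-138\right) + 2 \cdot 4 = 7866 + 8 = 7874$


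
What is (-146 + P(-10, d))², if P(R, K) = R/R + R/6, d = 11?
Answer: 193600/9 ≈ 21511.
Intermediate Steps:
P(R, K) = 1 + R/6 (P(R, K) = 1 + R*(⅙) = 1 + R/6)
(-146 + P(-10, d))² = (-146 + (1 + (⅙)*(-10)))² = (-146 + (1 - 5/3))² = (-146 - ⅔)² = (-440/3)² = 193600/9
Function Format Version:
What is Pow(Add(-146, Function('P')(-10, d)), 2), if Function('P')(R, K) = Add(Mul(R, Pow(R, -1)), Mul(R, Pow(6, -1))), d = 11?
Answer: Rational(193600, 9) ≈ 21511.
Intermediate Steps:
Function('P')(R, K) = Add(1, Mul(Rational(1, 6), R)) (Function('P')(R, K) = Add(1, Mul(R, Rational(1, 6))) = Add(1, Mul(Rational(1, 6), R)))
Pow(Add(-146, Function('P')(-10, d)), 2) = Pow(Add(-146, Add(1, Mul(Rational(1, 6), -10))), 2) = Pow(Add(-146, Add(1, Rational(-5, 3))), 2) = Pow(Add(-146, Rational(-2, 3)), 2) = Pow(Rational(-440, 3), 2) = Rational(193600, 9)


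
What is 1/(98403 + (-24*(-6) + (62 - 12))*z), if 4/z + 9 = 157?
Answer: 37/3641105 ≈ 1.0162e-5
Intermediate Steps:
z = 1/37 (z = 4/(-9 + 157) = 4/148 = 4*(1/148) = 1/37 ≈ 0.027027)
1/(98403 + (-24*(-6) + (62 - 12))*z) = 1/(98403 + (-24*(-6) + (62 - 12))*(1/37)) = 1/(98403 + (144 + 50)*(1/37)) = 1/(98403 + 194*(1/37)) = 1/(98403 + 194/37) = 1/(3641105/37) = 37/3641105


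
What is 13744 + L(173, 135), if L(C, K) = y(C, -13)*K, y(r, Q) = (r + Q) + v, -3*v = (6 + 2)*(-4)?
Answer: 36784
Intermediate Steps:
v = 32/3 (v = -(6 + 2)*(-4)/3 = -8*(-4)/3 = -1/3*(-32) = 32/3 ≈ 10.667)
y(r, Q) = 32/3 + Q + r (y(r, Q) = (r + Q) + 32/3 = (Q + r) + 32/3 = 32/3 + Q + r)
L(C, K) = K*(-7/3 + C) (L(C, K) = (32/3 - 13 + C)*K = (-7/3 + C)*K = K*(-7/3 + C))
13744 + L(173, 135) = 13744 + (1/3)*135*(-7 + 3*173) = 13744 + (1/3)*135*(-7 + 519) = 13744 + (1/3)*135*512 = 13744 + 23040 = 36784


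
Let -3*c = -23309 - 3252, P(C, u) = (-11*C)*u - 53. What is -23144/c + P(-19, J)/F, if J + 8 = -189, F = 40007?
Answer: -3872769810/1062625927 ≈ -3.6445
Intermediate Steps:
J = -197 (J = -8 - 189 = -197)
P(C, u) = -53 - 11*C*u (P(C, u) = -11*C*u - 53 = -53 - 11*C*u)
c = 26561/3 (c = -(-23309 - 3252)/3 = -1/3*(-26561) = 26561/3 ≈ 8853.7)
-23144/c + P(-19, J)/F = -23144/26561/3 + (-53 - 11*(-19)*(-197))/40007 = -23144*3/26561 + (-53 - 41173)*(1/40007) = -69432/26561 - 41226*1/40007 = -69432/26561 - 41226/40007 = -3872769810/1062625927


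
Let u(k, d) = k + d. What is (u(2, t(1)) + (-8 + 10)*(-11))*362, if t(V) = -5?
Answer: -9050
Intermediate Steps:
u(k, d) = d + k
(u(2, t(1)) + (-8 + 10)*(-11))*362 = ((-5 + 2) + (-8 + 10)*(-11))*362 = (-3 + 2*(-11))*362 = (-3 - 22)*362 = -25*362 = -9050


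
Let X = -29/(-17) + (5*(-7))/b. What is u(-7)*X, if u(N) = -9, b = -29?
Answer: -12924/493 ≈ -26.215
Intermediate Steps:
X = 1436/493 (X = -29/(-17) + (5*(-7))/(-29) = -29*(-1/17) - 35*(-1/29) = 29/17 + 35/29 = 1436/493 ≈ 2.9128)
u(-7)*X = -9*1436/493 = -12924/493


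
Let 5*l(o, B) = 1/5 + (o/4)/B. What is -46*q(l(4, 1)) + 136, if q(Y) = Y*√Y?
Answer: 136 - 276*√6/125 ≈ 130.59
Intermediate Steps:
l(o, B) = 1/25 + o/(20*B) (l(o, B) = (1/5 + (o/4)/B)/5 = (1*(⅕) + (o*(¼))/B)/5 = (⅕ + (o/4)/B)/5 = (⅕ + o/(4*B))/5 = 1/25 + o/(20*B))
q(Y) = Y^(3/2)
-46*q(l(4, 1)) + 136 = -46*((1/20)*4 + (1/25)*1)^(3/2) + 136 = -46*(⅕ + 1/25)^(3/2) + 136 = -46*6*√6/125 + 136 = -276*√6/125 + 136 = 136 - 276*√6/125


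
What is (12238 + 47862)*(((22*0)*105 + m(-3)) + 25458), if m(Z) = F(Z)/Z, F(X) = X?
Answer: 1530085900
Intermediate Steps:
m(Z) = 1 (m(Z) = Z/Z = 1)
(12238 + 47862)*(((22*0)*105 + m(-3)) + 25458) = (12238 + 47862)*(((22*0)*105 + 1) + 25458) = 60100*((0*105 + 1) + 25458) = 60100*((0 + 1) + 25458) = 60100*(1 + 25458) = 60100*25459 = 1530085900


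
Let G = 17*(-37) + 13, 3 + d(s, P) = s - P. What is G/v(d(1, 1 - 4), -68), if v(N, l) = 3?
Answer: -616/3 ≈ -205.33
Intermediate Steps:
d(s, P) = -3 + s - P (d(s, P) = -3 + (s - P) = -3 + s - P)
G = -616 (G = -629 + 13 = -616)
G/v(d(1, 1 - 4), -68) = -616/3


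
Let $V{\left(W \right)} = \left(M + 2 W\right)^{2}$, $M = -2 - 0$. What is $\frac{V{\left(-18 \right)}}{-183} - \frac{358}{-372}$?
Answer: $- \frac{26203}{3782} \approx -6.9283$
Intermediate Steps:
$M = -2$ ($M = -2 + 0 = -2$)
$V{\left(W \right)} = \left(-2 + 2 W\right)^{2}$
$\frac{V{\left(-18 \right)}}{-183} - \frac{358}{-372} = \frac{4 \left(-1 - 18\right)^{2}}{-183} - \frac{358}{-372} = 4 \left(-19\right)^{2} \left(- \frac{1}{183}\right) - - \frac{179}{186} = 4 \cdot 361 \left(- \frac{1}{183}\right) + \frac{179}{186} = 1444 \left(- \frac{1}{183}\right) + \frac{179}{186} = - \frac{1444}{183} + \frac{179}{186} = - \frac{26203}{3782}$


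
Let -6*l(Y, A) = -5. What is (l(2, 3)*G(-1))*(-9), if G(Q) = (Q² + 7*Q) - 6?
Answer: 90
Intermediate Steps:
l(Y, A) = ⅚ (l(Y, A) = -⅙*(-5) = ⅚)
G(Q) = -6 + Q² + 7*Q
(l(2, 3)*G(-1))*(-9) = (5*(-6 + (-1)² + 7*(-1))/6)*(-9) = (5*(-6 + 1 - 7)/6)*(-9) = ((⅚)*(-12))*(-9) = -10*(-9) = 90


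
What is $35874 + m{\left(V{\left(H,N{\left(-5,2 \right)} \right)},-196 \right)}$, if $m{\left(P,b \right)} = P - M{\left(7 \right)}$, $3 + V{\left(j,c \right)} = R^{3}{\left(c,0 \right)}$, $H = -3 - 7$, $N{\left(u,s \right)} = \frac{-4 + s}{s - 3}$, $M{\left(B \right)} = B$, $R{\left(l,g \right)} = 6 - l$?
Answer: $35928$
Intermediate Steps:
$N{\left(u,s \right)} = \frac{-4 + s}{-3 + s}$
$H = -10$
$V{\left(j,c \right)} = -3 + \left(6 - c\right)^{3}$
$m{\left(P,b \right)} = -7 + P$ ($m{\left(P,b \right)} = P - 7 = -7 + P$)
$35874 + m{\left(V{\left(H,N{\left(-5,2 \right)} \right)},-196 \right)} = 35874 - \left(10 + \left(-6 + \frac{-4 + 2}{-3 + 2}\right)^{3}\right) = 35874 - \left(10 + \left(-6 + \frac{1}{-1} \left(-2\right)\right)^{3}\right) = 35874 - \left(10 + \left(-6 - -2\right)^{3}\right) = 35874 - \left(10 + \left(-6 + 2\right)^{3}\right) = 35874 - -54 = 35874 + \left(-7 + \left(-3 + 64\right)\right) = 35874 + \left(-7 + 61\right) = 35874 + 54 = 35928$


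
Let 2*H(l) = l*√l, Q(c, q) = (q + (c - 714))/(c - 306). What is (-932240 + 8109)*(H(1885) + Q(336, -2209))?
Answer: 2390726897/30 - 1741986935*√1885/2 ≈ -3.7736e+10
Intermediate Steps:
Q(c, q) = (-714 + c + q)/(-306 + c) (Q(c, q) = (q + (-714 + c))/(-306 + c) = (-714 + c + q)/(-306 + c))
H(l) = l^(3/2)/2 (H(l) = (l*√l)/2 = l^(3/2)/2)
(-932240 + 8109)*(H(1885) + Q(336, -2209)) = (-932240 + 8109)*(1885^(3/2)/2 + (-714 + 336 - 2209)/(-306 + 336)) = -924131*((1885*√1885)/2 - 2587/30) = -924131*(1885*√1885/2 + (1/30)*(-2587)) = -924131*(1885*√1885/2 - 2587/30) = -924131*(-2587/30 + 1885*√1885/2) = 2390726897/30 - 1741986935*√1885/2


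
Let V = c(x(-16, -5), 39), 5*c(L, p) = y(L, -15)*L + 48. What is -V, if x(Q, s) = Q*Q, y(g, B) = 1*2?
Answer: -112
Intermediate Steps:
y(g, B) = 2
x(Q, s) = Q²
c(L, p) = 48/5 + 2*L/5 (c(L, p) = (2*L + 48)/5 = (48 + 2*L)/5 = 48/5 + 2*L/5)
V = 112 (V = 48/5 + (⅖)*(-16)² = 48/5 + (⅖)*256 = 48/5 + 512/5 = 112)
-V = -1*112 = -112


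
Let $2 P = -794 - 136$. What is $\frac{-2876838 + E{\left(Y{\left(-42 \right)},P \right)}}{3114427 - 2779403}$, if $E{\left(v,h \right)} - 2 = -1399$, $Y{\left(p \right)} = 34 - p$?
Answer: $- \frac{2878235}{335024} \approx -8.5911$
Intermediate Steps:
$P = -465$ ($P = \frac{-794 - 136}{2} = \frac{1}{2} \left(-930\right) = -465$)
$E{\left(v,h \right)} = -1397$ ($E{\left(v,h \right)} = 2 - 1399 = -1397$)
$\frac{-2876838 + E{\left(Y{\left(-42 \right)},P \right)}}{3114427 - 2779403} = \frac{-2876838 - 1397}{3114427 - 2779403} = - \frac{2878235}{335024}$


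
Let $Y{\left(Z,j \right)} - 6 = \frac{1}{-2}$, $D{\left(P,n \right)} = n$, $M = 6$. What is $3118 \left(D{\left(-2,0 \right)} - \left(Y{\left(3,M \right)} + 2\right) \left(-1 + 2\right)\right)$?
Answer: $-23385$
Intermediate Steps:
$Y{\left(Z,j \right)} = \frac{11}{2}$ ($Y{\left(Z,j \right)} = 6 + \frac{1}{-2} = 6 - \frac{1}{2} = \frac{11}{2}$)
$3118 \left(D{\left(-2,0 \right)} - \left(Y{\left(3,M \right)} + 2\right) \left(-1 + 2\right)\right) = 3118 \left(0 - \left(\frac{11}{2} + 2\right) \left(-1 + 2\right)\right) = 3118 \left(0 - \frac{15}{2} \cdot 1\right) = 3118 \left(0 - \frac{15}{2}\right) = 3118 \left(- \frac{15}{2}\right) = -23385$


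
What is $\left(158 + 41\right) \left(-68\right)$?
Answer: $-13532$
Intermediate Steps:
$\left(158 + 41\right) \left(-68\right) = 199 \left(-68\right) = -13532$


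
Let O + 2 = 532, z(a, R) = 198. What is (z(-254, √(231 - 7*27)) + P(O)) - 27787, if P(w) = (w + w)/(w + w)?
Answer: -27588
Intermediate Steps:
O = 530 (O = -2 + 532 = 530)
P(w) = 1 (P(w) = (2*w)/((2*w)) = (2*w)*(1/(2*w)) = 1)
(z(-254, √(231 - 7*27)) + P(O)) - 27787 = (198 + 1) - 27787 = 199 - 27787 = -27588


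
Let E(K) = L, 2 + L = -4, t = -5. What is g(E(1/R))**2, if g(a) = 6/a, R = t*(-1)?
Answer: 1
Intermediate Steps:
L = -6 (L = -2 - 4 = -6)
R = 5 (R = -5*(-1) = 5)
E(K) = -6
g(E(1/R))**2 = (6/(-6))**2 = (6*(-1/6))**2 = (-1)**2 = 1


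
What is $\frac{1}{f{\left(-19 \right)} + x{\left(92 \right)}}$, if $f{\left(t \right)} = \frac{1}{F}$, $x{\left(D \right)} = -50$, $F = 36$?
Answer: $- \frac{36}{1799} \approx -0.020011$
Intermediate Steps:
$f{\left(t \right)} = \frac{1}{36}$
$\frac{1}{f{\left(-19 \right)} + x{\left(92 \right)}} = \frac{1}{\frac{1}{36} - 50} = \frac{1}{- \frac{1799}{36}} = - \frac{36}{1799}$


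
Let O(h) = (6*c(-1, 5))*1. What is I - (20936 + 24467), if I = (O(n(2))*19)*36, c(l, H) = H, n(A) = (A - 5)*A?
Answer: -24883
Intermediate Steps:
n(A) = A*(-5 + A) (n(A) = (-5 + A)*A = A*(-5 + A))
O(h) = 30 (O(h) = (6*5)*1 = 30*1 = 30)
I = 20520 (I = (30*19)*36 = 570*36 = 20520)
I - (20936 + 24467) = 20520 - (20936 + 24467) = 20520 - 1*45403 = 20520 - 45403 = -24883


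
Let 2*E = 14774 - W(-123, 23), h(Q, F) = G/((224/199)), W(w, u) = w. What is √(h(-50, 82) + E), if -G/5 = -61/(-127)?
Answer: 39*√247627394/7112 ≈ 86.292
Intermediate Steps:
G = -305/127 (G = -(-305)/(-127) = -(-305)*(-1)/127 = -5*61/127 = -305/127 ≈ -2.4016)
h(Q, F) = -60695/28448 (h(Q, F) = -305/(127*(224/199)) = -305/(127*(224*(1/199))) = -305/(127*224/199) = -305/127*199/224 = -60695/28448)
E = 14897/2 (E = (14774 - 1*(-123))/2 = (14774 + 123)/2 = (½)*14897 = 14897/2 ≈ 7448.5)
√(h(-50, 82) + E) = √(-60695/28448 + 14897/2) = √(211834233/28448) = 39*√247627394/7112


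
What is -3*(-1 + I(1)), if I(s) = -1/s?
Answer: 6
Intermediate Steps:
-3*(-1 + I(1)) = -3*(-1 - 1/1) = -3*(-1 - 1*1) = -3*(-1 - 1) = -3*(-2) = 6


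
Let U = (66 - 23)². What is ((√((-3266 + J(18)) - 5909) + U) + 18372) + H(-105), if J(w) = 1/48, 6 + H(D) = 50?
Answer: 20265 + I*√1321197/12 ≈ 20265.0 + 95.786*I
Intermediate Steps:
H(D) = 44 (H(D) = -6 + 50 = 44)
J(w) = 1/48
U = 1849 (U = 43² = 1849)
((√((-3266 + J(18)) - 5909) + U) + 18372) + H(-105) = ((√((-3266 + 1/48) - 5909) + 1849) + 18372) + 44 = ((√(-156767/48 - 5909) + 1849) + 18372) + 44 = ((√(-440399/48) + 1849) + 18372) + 44 = ((I*√1321197/12 + 1849) + 18372) + 44 = ((1849 + I*√1321197/12) + 18372) + 44 = (20221 + I*√1321197/12) + 44 = 20265 + I*√1321197/12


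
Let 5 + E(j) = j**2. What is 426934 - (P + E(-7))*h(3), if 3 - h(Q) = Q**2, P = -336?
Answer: 425182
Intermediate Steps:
h(Q) = 3 - Q**2
E(j) = -5 + j**2
426934 - (P + E(-7))*h(3) = 426934 - (-336 + (-5 + (-7)**2))*(3 - 1*3**2) = 426934 - (-336 + (-5 + 49))*(3 - 1*9) = 426934 - (-336 + 44)*(3 - 9) = 426934 - (-292)*(-6) = 426934 - 1*1752 = 426934 - 1752 = 425182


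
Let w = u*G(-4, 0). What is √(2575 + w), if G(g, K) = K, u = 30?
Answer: 5*√103 ≈ 50.744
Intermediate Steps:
w = 0 (w = 30*0 = 0)
√(2575 + w) = √(2575 + 0) = √2575 = 5*√103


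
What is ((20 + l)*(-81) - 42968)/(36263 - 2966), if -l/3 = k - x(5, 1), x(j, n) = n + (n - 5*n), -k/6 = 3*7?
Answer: -74477/33297 ≈ -2.2367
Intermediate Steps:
k = -126 (k = -18*7 = -6*21 = -126)
x(j, n) = -3*n (x(j, n) = n - 4*n = -3*n)
l = 369 (l = -3*(-126 - (-3)) = -3*(-126 - 1*(-3)) = -3*(-126 + 3) = -3*(-123) = 369)
((20 + l)*(-81) - 42968)/(36263 - 2966) = ((20 + 369)*(-81) - 42968)/(36263 - 2966) = (389*(-81) - 42968)/33297 = (-31509 - 42968)*(1/33297) = -74477*1/33297 = -74477/33297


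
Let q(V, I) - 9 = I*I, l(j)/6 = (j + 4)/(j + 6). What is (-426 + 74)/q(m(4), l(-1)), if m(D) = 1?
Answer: -8800/549 ≈ -16.029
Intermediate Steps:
l(j) = 6*(4 + j)/(6 + j) (l(j) = 6*((j + 4)/(j + 6)) = 6*((4 + j)/(6 + j)) = 6*(4 + j)/(6 + j))
q(V, I) = 9 + I² (q(V, I) = 9 + I*I = 9 + I²)
(-426 + 74)/q(m(4), l(-1)) = (-426 + 74)/(9 + (6*(4 - 1)/(6 - 1))²) = -352/(9 + (6*3/5)²) = -352/(9 + (6*(⅕)*3)²) = -352/(9 + (18/5)²) = -352/(9 + 324/25) = -352/549/25 = -352*25/549 = -8800/549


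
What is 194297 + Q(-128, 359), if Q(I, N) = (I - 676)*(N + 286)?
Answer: -324283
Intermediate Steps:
Q(I, N) = (-676 + I)*(286 + N)
194297 + Q(-128, 359) = 194297 + (-193336 - 676*359 + 286*(-128) - 128*359) = 194297 + (-193336 - 242684 - 36608 - 45952) = 194297 - 518580 = -324283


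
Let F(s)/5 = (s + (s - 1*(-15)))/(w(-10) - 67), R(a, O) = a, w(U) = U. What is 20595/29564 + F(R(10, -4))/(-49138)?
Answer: 5566353655/7989937076 ≈ 0.69667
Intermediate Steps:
F(s) = -75/77 - 10*s/77 (F(s) = 5*((s + (s - 1*(-15)))/(-10 - 67)) = 5*((s + (s + 15))/(-77)) = 5*((s + (15 + s))*(-1/77)) = 5*((15 + 2*s)*(-1/77)) = 5*(-15/77 - 2*s/77) = -75/77 - 10*s/77)
20595/29564 + F(R(10, -4))/(-49138) = 20595/29564 + (-75/77 - 10/77*10)/(-49138) = 20595*(1/29564) + (-75/77 - 100/77)*(-1/49138) = 20595/29564 - 25/11*(-1/49138) = 20595/29564 + 25/540518 = 5566353655/7989937076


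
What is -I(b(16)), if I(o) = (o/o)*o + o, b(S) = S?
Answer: -32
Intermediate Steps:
I(o) = 2*o (I(o) = 1*o + o = o + o = 2*o)
-I(b(16)) = -2*16 = -1*32 = -32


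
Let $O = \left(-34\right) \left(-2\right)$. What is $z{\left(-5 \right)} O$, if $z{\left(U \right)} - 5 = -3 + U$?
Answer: $-204$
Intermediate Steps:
$z{\left(U \right)} = 2 + U$ ($z{\left(U \right)} = 5 + \left(-3 + U\right) = 2 + U$)
$O = 68$
$z{\left(-5 \right)} O = \left(2 - 5\right) 68 = \left(-3\right) 68 = -204$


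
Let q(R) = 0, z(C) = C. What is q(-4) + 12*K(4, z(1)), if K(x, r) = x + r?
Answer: 60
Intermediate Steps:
K(x, r) = r + x
q(-4) + 12*K(4, z(1)) = 0 + 12*(1 + 4) = 0 + 12*5 = 0 + 60 = 60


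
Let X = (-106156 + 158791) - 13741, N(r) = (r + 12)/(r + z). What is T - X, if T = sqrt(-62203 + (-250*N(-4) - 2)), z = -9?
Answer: -38894 + I*sqrt(10486645)/13 ≈ -38894.0 + 249.1*I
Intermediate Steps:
N(r) = (12 + r)/(-9 + r) (N(r) = (r + 12)/(r - 9) = (12 + r)/(-9 + r))
T = I*sqrt(10486645)/13 (T = sqrt(-62203 + (-250*(12 - 4)/(-9 - 4) - 2)) = sqrt(-62203 + (-250*8/(-13) - 2)) = sqrt(-62203 + (-(-250)*8/13 - 2)) = sqrt(-62203 + (-250*(-8/13) - 2)) = sqrt(-62203 + (2000/13 - 2)) = sqrt(-62203 + 1974/13) = sqrt(-806665/13) = I*sqrt(10486645)/13 ≈ 249.1*I)
X = 38894 (X = 52635 - 13741 = 38894)
T - X = I*sqrt(10486645)/13 - 1*38894 = I*sqrt(10486645)/13 - 38894 = -38894 + I*sqrt(10486645)/13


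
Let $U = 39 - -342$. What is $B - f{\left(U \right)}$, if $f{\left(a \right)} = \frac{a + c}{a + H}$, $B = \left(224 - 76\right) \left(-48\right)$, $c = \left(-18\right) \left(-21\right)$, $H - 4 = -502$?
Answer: $- \frac{276803}{39} \approx -7097.5$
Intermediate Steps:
$H = -498$ ($H = 4 - 502 = -498$)
$c = 378$
$U = 381$ ($U = 39 + 342 = 381$)
$B = -7104$ ($B = 148 \left(-48\right) = -7104$)
$f{\left(a \right)} = \frac{378 + a}{-498 + a}$ ($f{\left(a \right)} = \frac{a + 378}{a - 498} = \frac{378 + a}{-498 + a}$)
$B - f{\left(U \right)} = -7104 - \frac{378 + 381}{-498 + 381} = -7104 - \frac{1}{-117} \cdot 759 = -7104 - \left(- \frac{1}{117}\right) 759 = -7104 - - \frac{253}{39} = -7104 + \frac{253}{39} = - \frac{276803}{39}$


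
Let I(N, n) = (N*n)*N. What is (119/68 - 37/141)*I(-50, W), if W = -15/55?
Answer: -524375/517 ≈ -1014.3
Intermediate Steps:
W = -3/11 (W = -15*1/55 = -3/11 ≈ -0.27273)
I(N, n) = n*N²
(119/68 - 37/141)*I(-50, W) = (119/68 - 37/141)*(-3/11*(-50)²) = (119*(1/68) - 37*1/141)*(-3/11*2500) = (7/4 - 37/141)*(-7500/11) = (839/564)*(-7500/11) = -524375/517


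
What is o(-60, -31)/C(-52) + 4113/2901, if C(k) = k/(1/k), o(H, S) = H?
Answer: 912291/653692 ≈ 1.3956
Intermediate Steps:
C(k) = k² (C(k) = k*k = k²)
o(-60, -31)/C(-52) + 4113/2901 = -60/((-52)²) + 4113/2901 = -60/2704 + 4113*(1/2901) = -60*1/2704 + 1371/967 = -15/676 + 1371/967 = 912291/653692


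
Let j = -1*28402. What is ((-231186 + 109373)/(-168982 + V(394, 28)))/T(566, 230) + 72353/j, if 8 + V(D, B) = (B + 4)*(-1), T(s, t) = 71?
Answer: -216204232390/85209990481 ≈ -2.5373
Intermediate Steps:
V(D, B) = -12 - B (V(D, B) = -8 + (B + 4)*(-1) = -8 + (4 + B)*(-1) = -8 + (-4 - B) = -12 - B)
j = -28402
((-231186 + 109373)/(-168982 + V(394, 28)))/T(566, 230) + 72353/j = ((-231186 + 109373)/(-168982 + (-12 - 1*28)))/71 + 72353/(-28402) = -121813/(-168982 + (-12 - 28))*(1/71) + 72353*(-1/28402) = -121813/(-168982 - 40)*(1/71) - 72353/28402 = -121813/(-169022)*(1/71) - 72353/28402 = -121813*(-1/169022)*(1/71) - 72353/28402 = (121813/169022)*(1/71) - 72353/28402 = 121813/12000562 - 72353/28402 = -216204232390/85209990481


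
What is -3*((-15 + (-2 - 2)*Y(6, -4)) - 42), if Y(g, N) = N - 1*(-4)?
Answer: 171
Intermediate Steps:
Y(g, N) = 4 + N (Y(g, N) = N + 4 = 4 + N)
-3*((-15 + (-2 - 2)*Y(6, -4)) - 42) = -3*((-15 + (-2 - 2)*(4 - 4)) - 42) = -3*((-15 - 4*0) - 42) = -3*((-15 + 0) - 42) = -3*(-15 - 42) = -3*(-57) = 171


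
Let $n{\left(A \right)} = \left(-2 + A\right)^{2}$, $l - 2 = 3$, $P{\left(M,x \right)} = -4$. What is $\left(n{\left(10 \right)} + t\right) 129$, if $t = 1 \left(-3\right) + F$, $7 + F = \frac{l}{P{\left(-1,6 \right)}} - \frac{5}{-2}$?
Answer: $\frac{28509}{4} \approx 7127.3$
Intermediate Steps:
$l = 5$ ($l = 2 + 3 = 5$)
$F = - \frac{23}{4}$ ($F = -7 + \left(\frac{5}{-4} - \frac{5}{-2}\right) = -7 + \left(5 \left(- \frac{1}{4}\right) - - \frac{5}{2}\right) = -7 + \left(- \frac{5}{4} + \frac{5}{2}\right) = -7 + \frac{5}{4} = - \frac{23}{4} \approx -5.75$)
$t = - \frac{35}{4}$ ($t = 1 \left(-3\right) - \frac{23}{4} = -3 - \frac{23}{4} = - \frac{35}{4} \approx -8.75$)
$\left(n{\left(10 \right)} + t\right) 129 = \left(\left(-2 + 10\right)^{2} - \frac{35}{4}\right) 129 = \left(8^{2} - \frac{35}{4}\right) 129 = \left(64 - \frac{35}{4}\right) 129 = \frac{221}{4} \cdot 129 = \frac{28509}{4}$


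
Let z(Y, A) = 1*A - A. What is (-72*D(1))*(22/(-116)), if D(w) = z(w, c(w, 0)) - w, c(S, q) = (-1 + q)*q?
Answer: -396/29 ≈ -13.655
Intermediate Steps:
c(S, q) = q*(-1 + q)
z(Y, A) = 0 (z(Y, A) = A - A = 0)
D(w) = -w (D(w) = 0 - w = -w)
(-72*D(1))*(22/(-116)) = (-(-72))*(22/(-116)) = (-72*(-1))*(22*(-1/116)) = 72*(-11/58) = -396/29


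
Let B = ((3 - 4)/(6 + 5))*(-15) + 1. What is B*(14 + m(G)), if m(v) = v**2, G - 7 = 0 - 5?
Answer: 468/11 ≈ 42.545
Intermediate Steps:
G = 2 (G = 7 + (0 - 5) = 7 - 5 = 2)
B = 26/11 (B = -1/11*(-15) + 1 = 15/11 + 1 = 26/11 ≈ 2.3636)
B*(14 + m(G)) = 26*(14 + 2**2)/11 = 26*(14 + 4)/11 = (26/11)*18 = 468/11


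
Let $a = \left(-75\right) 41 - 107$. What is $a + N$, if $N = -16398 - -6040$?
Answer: $-13540$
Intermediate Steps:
$N = -10358$ ($N = -16398 + 6040 = -10358$)
$a = -3182$ ($a = -3075 - 107 = -3182$)
$a + N = -3182 - 10358 = -13540$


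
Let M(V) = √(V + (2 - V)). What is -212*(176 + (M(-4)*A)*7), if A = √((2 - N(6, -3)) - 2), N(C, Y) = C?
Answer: -37312 - 2968*I*√3 ≈ -37312.0 - 5140.7*I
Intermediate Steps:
M(V) = √2
A = I*√6 (A = √((2 - 1*6) - 2) = √((2 - 6) - 2) = √(-4 - 2) = √(-6) = I*√6 ≈ 2.4495*I)
-212*(176 + (M(-4)*A)*7) = -212*(176 + (√2*(I*√6))*7) = -212*(176 + (2*I*√3)*7) = -212*(176 + 14*I*√3) = -37312 - 2968*I*√3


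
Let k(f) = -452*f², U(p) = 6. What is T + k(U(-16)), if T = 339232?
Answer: 322960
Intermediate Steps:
T + k(U(-16)) = 339232 - 452*6² = 339232 - 452*36 = 339232 - 16272 = 322960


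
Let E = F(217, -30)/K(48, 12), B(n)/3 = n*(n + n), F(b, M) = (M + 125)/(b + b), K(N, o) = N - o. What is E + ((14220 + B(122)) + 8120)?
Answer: 1744325951/15624 ≈ 1.1164e+5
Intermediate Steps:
F(b, M) = (125 + M)/(2*b) (F(b, M) = (125 + M)/((2*b)) = (125 + M)*(1/(2*b)) = (125 + M)/(2*b))
B(n) = 6*n**2 (B(n) = 3*(n*(n + n)) = 3*(n*(2*n)) = 3*(2*n**2) = 6*n**2)
E = 95/15624 (E = ((1/2)*(125 - 30)/217)/(48 - 1*12) = ((1/2)*(1/217)*95)/(48 - 12) = (95/434)/36 = (95/434)*(1/36) = 95/15624 ≈ 0.0060804)
E + ((14220 + B(122)) + 8120) = 95/15624 + ((14220 + 6*122**2) + 8120) = 95/15624 + ((14220 + 6*14884) + 8120) = 95/15624 + ((14220 + 89304) + 8120) = 95/15624 + (103524 + 8120) = 95/15624 + 111644 = 1744325951/15624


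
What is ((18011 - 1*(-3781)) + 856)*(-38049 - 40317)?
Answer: -1774833168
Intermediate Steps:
((18011 - 1*(-3781)) + 856)*(-38049 - 40317) = ((18011 + 3781) + 856)*(-78366) = (21792 + 856)*(-78366) = 22648*(-78366) = -1774833168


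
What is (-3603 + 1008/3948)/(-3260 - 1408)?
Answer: 56443/73132 ≈ 0.77180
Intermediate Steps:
(-3603 + 1008/3948)/(-3260 - 1408) = (-3603 + 1008*(1/3948))/(-4668) = (-3603 + 12/47)*(-1/4668) = -169329/47*(-1/4668) = 56443/73132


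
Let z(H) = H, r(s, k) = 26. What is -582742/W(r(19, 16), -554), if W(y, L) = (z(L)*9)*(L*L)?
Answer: 291371/765141588 ≈ 0.00038081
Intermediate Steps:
W(y, L) = 9*L³ (W(y, L) = (L*9)*(L*L) = (9*L)*L² = 9*L³)
-582742/W(r(19, 16), -554) = -582742/(9*(-554)³) = -582742/(9*(-170031464)) = -582742/(-1530283176) = -582742*(-1/1530283176) = 291371/765141588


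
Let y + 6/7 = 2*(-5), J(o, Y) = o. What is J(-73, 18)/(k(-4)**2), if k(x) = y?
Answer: -3577/5776 ≈ -0.61929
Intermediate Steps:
y = -76/7 (y = -6/7 + 2*(-5) = -6/7 - 10 = -76/7 ≈ -10.857)
k(x) = -76/7
J(-73, 18)/(k(-4)**2) = -73/((-76/7)**2) = -73/5776/49 = -73*49/5776 = -3577/5776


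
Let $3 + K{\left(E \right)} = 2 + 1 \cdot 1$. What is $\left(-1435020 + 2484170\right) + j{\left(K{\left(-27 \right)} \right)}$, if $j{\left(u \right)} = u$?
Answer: $1049150$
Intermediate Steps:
$K{\left(E \right)} = 0$ ($K{\left(E \right)} = -3 + \left(2 + 1 \cdot 1\right) = -3 + \left(2 + 1\right) = -3 + 3 = 0$)
$\left(-1435020 + 2484170\right) + j{\left(K{\left(-27 \right)} \right)} = \left(-1435020 + 2484170\right) + 0 = 1049150 + 0 = 1049150$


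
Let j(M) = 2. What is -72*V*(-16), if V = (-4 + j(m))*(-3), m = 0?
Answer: 6912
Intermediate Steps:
V = 6 (V = (-4 + 2)*(-3) = -2*(-3) = 6)
-72*V*(-16) = -72*6*(-16) = -432*(-16) = 6912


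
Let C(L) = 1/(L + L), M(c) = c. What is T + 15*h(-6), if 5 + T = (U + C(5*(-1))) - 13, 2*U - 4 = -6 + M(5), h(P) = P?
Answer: -533/5 ≈ -106.60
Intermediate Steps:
C(L) = 1/(2*L)
U = 3/2 (U = 2 + (-6 + 5)/2 = 2 + (1/2)*(-1) = 2 - 1/2 = 3/2 ≈ 1.5000)
T = -83/5 (T = -5 + ((3/2 + 1/(2*((5*(-1))))) - 13) = -5 + ((3/2 + (1/2)/(-5)) - 13) = -5 + ((3/2 + (1/2)*(-1/5)) - 13) = -5 + ((3/2 - 1/10) - 13) = -5 + (7/5 - 13) = -5 - 58/5 = -83/5 ≈ -16.600)
T + 15*h(-6) = -83/5 + 15*(-6) = -83/5 - 90 = -533/5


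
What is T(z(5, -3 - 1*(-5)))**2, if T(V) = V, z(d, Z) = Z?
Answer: 4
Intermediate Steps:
T(z(5, -3 - 1*(-5)))**2 = (-3 - 1*(-5))**2 = (-3 + 5)**2 = 2**2 = 4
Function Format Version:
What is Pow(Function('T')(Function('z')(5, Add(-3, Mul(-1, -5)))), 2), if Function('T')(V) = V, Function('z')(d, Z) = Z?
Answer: 4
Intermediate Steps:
Pow(Function('T')(Function('z')(5, Add(-3, Mul(-1, -5)))), 2) = Pow(Add(-3, Mul(-1, -5)), 2) = Pow(Add(-3, 5), 2) = Pow(2, 2) = 4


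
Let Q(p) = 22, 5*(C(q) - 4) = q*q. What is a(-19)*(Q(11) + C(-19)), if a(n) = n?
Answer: -9329/5 ≈ -1865.8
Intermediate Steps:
C(q) = 4 + q**2/5 (C(q) = 4 + (q*q)/5 = 4 + q**2/5)
a(-19)*(Q(11) + C(-19)) = -19*(22 + (4 + (1/5)*(-19)**2)) = -19*(22 + (4 + (1/5)*361)) = -19*(22 + (4 + 361/5)) = -19*(22 + 381/5) = -19*491/5 = -9329/5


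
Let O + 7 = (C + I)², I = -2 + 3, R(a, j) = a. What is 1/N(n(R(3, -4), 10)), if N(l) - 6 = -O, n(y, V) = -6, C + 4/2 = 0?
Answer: 1/12 ≈ 0.083333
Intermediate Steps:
I = 1
C = -2 (C = -2 + 0 = -2)
O = -6 (O = -7 + (-2 + 1)² = -7 + (-1)² = -7 + 1 = -6)
N(l) = 12 (N(l) = 6 - 1*(-6) = 6 + 6 = 12)
1/N(n(R(3, -4), 10)) = 1/12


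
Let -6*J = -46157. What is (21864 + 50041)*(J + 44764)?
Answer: 22631451605/6 ≈ 3.7719e+9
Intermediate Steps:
J = 46157/6 (J = -⅙*(-46157) = 46157/6 ≈ 7692.8)
(21864 + 50041)*(J + 44764) = (21864 + 50041)*(46157/6 + 44764) = 71905*(314741/6) = 22631451605/6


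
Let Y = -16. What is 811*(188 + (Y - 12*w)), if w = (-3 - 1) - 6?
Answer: 236812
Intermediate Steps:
w = -10 (w = -4 - 6 = -10)
811*(188 + (Y - 12*w)) = 811*(188 + (-16 - 12*(-10))) = 811*(188 + (-16 + 120)) = 811*(188 + 104) = 811*292 = 236812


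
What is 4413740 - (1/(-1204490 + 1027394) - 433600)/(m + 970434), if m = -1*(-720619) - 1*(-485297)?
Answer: 1701156457394529601/385422879600 ≈ 4.4137e+6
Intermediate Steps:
m = 1205916 (m = 720619 + 485297 = 1205916)
4413740 - (1/(-1204490 + 1027394) - 433600)/(m + 970434) = 4413740 - (1/(-1204490 + 1027394) - 433600)/(1205916 + 970434) = 4413740 - (1/(-177096) - 433600)/2176350 = 4413740 - (-1/177096 - 433600)/2176350 = 4413740 - (-76788825601)/(177096*2176350) = 4413740 - 1*(-76788825601/385422879600) = 4413740 + 76788825601/385422879600 = 1701156457394529601/385422879600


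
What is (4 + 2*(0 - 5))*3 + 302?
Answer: 284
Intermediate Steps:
(4 + 2*(0 - 5))*3 + 302 = (4 + 2*(-5))*3 + 302 = (4 - 10)*3 + 302 = -6*3 + 302 = -18 + 302 = 284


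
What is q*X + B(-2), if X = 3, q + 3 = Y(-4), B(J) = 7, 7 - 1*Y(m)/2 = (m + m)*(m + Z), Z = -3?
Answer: -296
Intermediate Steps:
Y(m) = 14 - 4*m*(-3 + m) (Y(m) = 14 - 2*(m + m)*(m - 3) = 14 - 2*2*m*(-3 + m) = 14 - 4*m*(-3 + m))
q = -101 (q = -3 + (14 - 4*(-4)² + 12*(-4)) = -3 + (14 - 4*16 - 48) = -3 + (14 - 64 - 48) = -3 - 98 = -101)
q*X + B(-2) = -101*3 + 7 = -303 + 7 = -296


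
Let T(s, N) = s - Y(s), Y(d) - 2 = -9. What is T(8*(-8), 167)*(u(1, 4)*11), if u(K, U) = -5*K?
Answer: 3135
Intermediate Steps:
Y(d) = -7 (Y(d) = 2 - 9 = -7)
T(s, N) = 7 + s (T(s, N) = s - 1*(-7) = s + 7 = 7 + s)
T(8*(-8), 167)*(u(1, 4)*11) = (7 + 8*(-8))*(-5*1*11) = (7 - 64)*(-5*11) = -57*(-55) = 3135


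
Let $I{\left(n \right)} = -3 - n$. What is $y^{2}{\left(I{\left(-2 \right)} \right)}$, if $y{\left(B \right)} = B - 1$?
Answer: $4$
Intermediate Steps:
$y{\left(B \right)} = -1 + B$ ($y{\left(B \right)} = B - 1 = -1 + B$)
$y^{2}{\left(I{\left(-2 \right)} \right)} = \left(-1 - 1\right)^{2} = \left(-2\right)^{2} = 4$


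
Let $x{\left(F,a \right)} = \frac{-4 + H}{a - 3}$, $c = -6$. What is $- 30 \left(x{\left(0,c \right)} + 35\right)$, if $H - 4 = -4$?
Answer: $- \frac{3190}{3} \approx -1063.3$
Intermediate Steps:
$H = 0$ ($H = 4 - 4 = 0$)
$x{\left(F,a \right)} = - \frac{4}{-3 + a}$ ($x{\left(F,a \right)} = \frac{-4 + 0}{a - 3} = - \frac{4}{-3 + a}$)
$- 30 \left(x{\left(0,c \right)} + 35\right) = - 30 \left(- \frac{4}{-3 - 6} + 35\right) = - 30 \left(- \frac{4}{-9} + 35\right) = - 30 \left(\left(-4\right) \left(- \frac{1}{9}\right) + 35\right) = - 30 \left(\frac{4}{9} + 35\right) = \left(-30\right) \frac{319}{9} = - \frac{3190}{3}$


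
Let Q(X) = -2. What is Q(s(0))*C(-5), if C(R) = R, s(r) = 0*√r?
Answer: 10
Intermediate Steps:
s(r) = 0
Q(s(0))*C(-5) = -2*(-5) = 10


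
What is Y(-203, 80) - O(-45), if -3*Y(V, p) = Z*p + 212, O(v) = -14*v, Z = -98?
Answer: 5738/3 ≈ 1912.7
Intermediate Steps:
Y(V, p) = -212/3 + 98*p/3 (Y(V, p) = -(-98*p + 212)/3 = -(212 - 98*p)/3 = -212/3 + 98*p/3)
Y(-203, 80) - O(-45) = (-212/3 + (98/3)*80) - (-14)*(-45) = (-212/3 + 7840/3) - 1*630 = 7628/3 - 630 = 5738/3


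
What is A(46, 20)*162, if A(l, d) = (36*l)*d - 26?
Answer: 5361228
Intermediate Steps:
A(l, d) = -26 + 36*d*l (A(l, d) = 36*d*l - 26 = -26 + 36*d*l)
A(46, 20)*162 = (-26 + 36*20*46)*162 = (-26 + 33120)*162 = 33094*162 = 5361228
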